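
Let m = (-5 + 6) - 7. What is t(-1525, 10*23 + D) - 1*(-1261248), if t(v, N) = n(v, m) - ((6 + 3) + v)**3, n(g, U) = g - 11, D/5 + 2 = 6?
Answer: 3485415808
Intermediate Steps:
D = 20 (D = -10 + 5*6 = -10 + 30 = 20)
m = -6 (m = 1 - 7 = -6)
n(g, U) = -11 + g
t(v, N) = -11 + v - (9 + v)**3 (t(v, N) = (-11 + v) - ((6 + 3) + v)**3 = (-11 + v) - (9 + v)**3 = -11 + v - (9 + v)**3)
t(-1525, 10*23 + D) - 1*(-1261248) = (-11 - 1525 - (9 - 1525)**3) - 1*(-1261248) = (-11 - 1525 - 1*(-1516)**3) + 1261248 = (-11 - 1525 - 1*(-3484156096)) + 1261248 = (-11 - 1525 + 3484156096) + 1261248 = 3484154560 + 1261248 = 3485415808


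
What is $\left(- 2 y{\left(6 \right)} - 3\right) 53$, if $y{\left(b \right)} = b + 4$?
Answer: $-1219$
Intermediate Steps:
$y{\left(b \right)} = 4 + b$
$\left(- 2 y{\left(6 \right)} - 3\right) 53 = \left(- 2 \left(4 + 6\right) - 3\right) 53 = \left(\left(-2\right) 10 - 3\right) 53 = \left(-20 - 3\right) 53 = \left(-23\right) 53 = -1219$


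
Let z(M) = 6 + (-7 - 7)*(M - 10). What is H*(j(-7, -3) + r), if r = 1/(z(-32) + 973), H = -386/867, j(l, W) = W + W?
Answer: 213458/79917 ≈ 2.6710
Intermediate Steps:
z(M) = 146 - 14*M (z(M) = 6 - 14*(-10 + M) = 6 + (140 - 14*M) = 146 - 14*M)
j(l, W) = 2*W
H = -386/867 (H = -386*1/867 = -386/867 ≈ -0.44521)
r = 1/1567 (r = 1/((146 - 14*(-32)) + 973) = 1/((146 + 448) + 973) = 1/(594 + 973) = 1/1567 ≈ 0.00063816)
H*(j(-7, -3) + r) = -386*(2*(-3) + 1/1567)/867 = -386*(-6 + 1/1567)/867 = -386/867*(-9401/1567) = 213458/79917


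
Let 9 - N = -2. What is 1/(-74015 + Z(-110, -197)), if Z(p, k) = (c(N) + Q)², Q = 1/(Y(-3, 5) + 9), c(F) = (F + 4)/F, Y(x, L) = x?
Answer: -4356/322399139 ≈ -1.3511e-5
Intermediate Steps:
N = 11 (N = 9 - 1*(-2) = 9 + 2 = 11)
c(F) = (4 + F)/F
Q = ⅙ (Q = 1/(-3 + 9) = 1/6 = ⅙ ≈ 0.16667)
Z(p, k) = 10201/4356 (Z(p, k) = ((4 + 11)/11 + ⅙)² = ((1/11)*15 + ⅙)² = (15/11 + ⅙)² = (101/66)² = 10201/4356)
1/(-74015 + Z(-110, -197)) = 1/(-74015 + 10201/4356) = 1/(-322399139/4356) = -4356/322399139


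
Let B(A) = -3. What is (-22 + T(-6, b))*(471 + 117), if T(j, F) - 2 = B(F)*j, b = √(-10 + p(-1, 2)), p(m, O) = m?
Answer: -1176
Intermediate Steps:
b = I*√11 (b = √(-10 - 1) = √(-11) = I*√11 ≈ 3.3166*I)
T(j, F) = 2 - 3*j
(-22 + T(-6, b))*(471 + 117) = (-22 + (2 - 3*(-6)))*(471 + 117) = (-22 + (2 + 18))*588 = (-22 + 20)*588 = -2*588 = -1176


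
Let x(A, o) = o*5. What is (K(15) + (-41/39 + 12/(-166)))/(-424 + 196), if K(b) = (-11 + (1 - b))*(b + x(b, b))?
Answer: 7286887/738036 ≈ 9.8734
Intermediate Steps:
x(A, o) = 5*o
K(b) = 6*b*(-10 - b) (K(b) = (-11 + (1 - b))*(b + 5*b) = (-10 - b)*(6*b) = 6*b*(-10 - b))
(K(15) + (-41/39 + 12/(-166)))/(-424 + 196) = (6*15*(-10 - 1*15) + (-41/39 + 12/(-166)))/(-424 + 196) = (6*15*(-10 - 15) + (-41*1/39 + 12*(-1/166)))/(-228) = (6*15*(-25) + (-41/39 - 6/83))*(-1/228) = (-2250 - 3637/3237)*(-1/228) = -7286887/3237*(-1/228) = 7286887/738036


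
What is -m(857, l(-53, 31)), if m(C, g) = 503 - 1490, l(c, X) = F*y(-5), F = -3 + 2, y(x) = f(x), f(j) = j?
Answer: 987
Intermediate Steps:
y(x) = x
F = -1
l(c, X) = 5 (l(c, X) = -1*(-5) = 5)
m(C, g) = -987
-m(857, l(-53, 31)) = -1*(-987) = 987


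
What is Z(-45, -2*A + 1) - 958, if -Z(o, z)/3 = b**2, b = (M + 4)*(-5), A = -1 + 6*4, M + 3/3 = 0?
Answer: -1633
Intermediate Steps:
M = -1 (M = -1 + 0 = -1)
A = 23 (A = -1 + 24 = 23)
b = -15 (b = (-1 + 4)*(-5) = 3*(-5) = -15)
Z(o, z) = -675 (Z(o, z) = -3*(-15)**2 = -3*225 = -675)
Z(-45, -2*A + 1) - 958 = -675 - 958 = -1633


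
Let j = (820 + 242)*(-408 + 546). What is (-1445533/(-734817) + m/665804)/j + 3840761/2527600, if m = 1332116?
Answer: 17212114909186148264693/11327069423678353498800 ≈ 1.5196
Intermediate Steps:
j = 146556 (j = 1062*138 = 146556)
(-1445533/(-734817) + m/665804)/j + 3840761/2527600 = (-1445533/(-734817) + 1332116/665804)/146556 + 3840761/2527600 = (-1445533*(-1/734817) + 1332116*(1/665804))*(1/146556) + 3840761*(1/2527600) = (1445533/734817 + 333029/166451)*(1/146556) + 3840761/2527600 = (485325784076/122311024467)*(1/146556) + 3840761/2527600 = 121331446019/4481353625446413 + 3840761/2527600 = 17212114909186148264693/11327069423678353498800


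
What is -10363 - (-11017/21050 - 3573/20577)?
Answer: -1496129511697/144381950 ≈ -10362.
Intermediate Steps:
-10363 - (-11017/21050 - 3573/20577) = -10363 - (-11017*1/21050 - 3573*1/20577) = -10363 - (-11017/21050 - 1191/6859) = -10363 - 1*(-100636153/144381950) = -10363 + 100636153/144381950 = -1496129511697/144381950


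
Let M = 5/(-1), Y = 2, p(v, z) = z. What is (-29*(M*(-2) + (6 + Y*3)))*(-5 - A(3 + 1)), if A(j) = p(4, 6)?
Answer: 7018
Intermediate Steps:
A(j) = 6
M = -5 (M = 5*(-1) = -5)
(-29*(M*(-2) + (6 + Y*3)))*(-5 - A(3 + 1)) = (-29*(-5*(-2) + (6 + 2*3)))*(-5 - 1*6) = (-29*(10 + (6 + 6)))*(-5 - 6) = -29*(10 + 12)*(-11) = -29*22*(-11) = -638*(-11) = 7018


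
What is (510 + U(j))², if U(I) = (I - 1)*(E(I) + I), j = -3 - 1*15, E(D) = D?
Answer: 1425636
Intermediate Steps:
j = -18 (j = -3 - 15 = -18)
U(I) = 2*I*(-1 + I) (U(I) = (I - 1)*(I + I) = (-1 + I)*(2*I) = 2*I*(-1 + I))
(510 + U(j))² = (510 + 2*(-18)*(-1 - 18))² = (510 + 2*(-18)*(-19))² = (510 + 684)² = 1194² = 1425636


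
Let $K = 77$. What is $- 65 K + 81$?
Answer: $-4924$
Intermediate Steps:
$- 65 K + 81 = \left(-65\right) 77 + 81 = -5005 + 81 = -4924$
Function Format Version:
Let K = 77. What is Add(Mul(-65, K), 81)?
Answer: -4924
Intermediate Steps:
Add(Mul(-65, K), 81) = Add(Mul(-65, 77), 81) = Add(-5005, 81) = -4924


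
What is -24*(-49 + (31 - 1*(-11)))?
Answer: 168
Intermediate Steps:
-24*(-49 + (31 - 1*(-11))) = -24*(-49 + (31 + 11)) = -24*(-49 + 42) = -24*(-7) = 168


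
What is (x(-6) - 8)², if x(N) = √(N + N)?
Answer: 52 - 32*I*√3 ≈ 52.0 - 55.426*I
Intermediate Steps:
x(N) = √2*√N (x(N) = √(2*N) = √2*√N)
(x(-6) - 8)² = (√2*√(-6) - 8)² = (√2*(I*√6) - 8)² = (2*I*√3 - 8)² = (-8 + 2*I*√3)²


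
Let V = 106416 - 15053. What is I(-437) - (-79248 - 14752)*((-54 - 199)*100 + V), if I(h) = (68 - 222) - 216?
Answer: 6209921630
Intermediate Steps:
V = 91363
I(h) = -370 (I(h) = -154 - 216 = -370)
I(-437) - (-79248 - 14752)*((-54 - 199)*100 + V) = -370 - (-79248 - 14752)*((-54 - 199)*100 + 91363) = -370 - (-94000)*(-253*100 + 91363) = -370 - (-94000)*(-25300 + 91363) = -370 - (-94000)*66063 = -370 - 1*(-6209922000) = -370 + 6209922000 = 6209921630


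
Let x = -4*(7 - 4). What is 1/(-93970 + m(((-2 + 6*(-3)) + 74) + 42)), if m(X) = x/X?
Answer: -8/751761 ≈ -1.0642e-5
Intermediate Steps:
x = -12 (x = -4*3 = -12)
m(X) = -12/X
1/(-93970 + m(((-2 + 6*(-3)) + 74) + 42)) = 1/(-93970 - 12/(((-2 + 6*(-3)) + 74) + 42)) = 1/(-93970 - 12/(((-2 - 18) + 74) + 42)) = 1/(-93970 - 12/((-20 + 74) + 42)) = 1/(-93970 - 12/(54 + 42)) = 1/(-93970 - 12/96) = 1/(-93970 - 12*1/96) = 1/(-93970 - 1/8) = 1/(-751761/8) = -8/751761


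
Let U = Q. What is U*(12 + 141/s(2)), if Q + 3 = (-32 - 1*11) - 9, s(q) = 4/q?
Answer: -9075/2 ≈ -4537.5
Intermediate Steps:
Q = -55 (Q = -3 + ((-32 - 1*11) - 9) = -3 + ((-32 - 11) - 9) = -3 + (-43 - 9) = -3 - 52 = -55)
U = -55
U*(12 + 141/s(2)) = -55*(12 + 141/((4/2))) = -55*(12 + 141/((4*(½)))) = -55*(12 + 141/2) = -55*165/2 = -9075/2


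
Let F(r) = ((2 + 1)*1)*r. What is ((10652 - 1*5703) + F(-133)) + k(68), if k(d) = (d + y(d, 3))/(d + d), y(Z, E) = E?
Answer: 618871/136 ≈ 4550.5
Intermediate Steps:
F(r) = 3*r (F(r) = (3*1)*r = 3*r)
k(d) = (3 + d)/(2*d) (k(d) = (d + 3)/(d + d) = (3 + d)/((2*d)) = (3 + d)*(1/(2*d)) = (3 + d)/(2*d))
((10652 - 1*5703) + F(-133)) + k(68) = ((10652 - 1*5703) + 3*(-133)) + (1/2)*(3 + 68)/68 = ((10652 - 5703) - 399) + (1/2)*(1/68)*71 = (4949 - 399) + 71/136 = 4550 + 71/136 = 618871/136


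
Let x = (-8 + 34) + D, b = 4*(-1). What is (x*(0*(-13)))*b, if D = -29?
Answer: 0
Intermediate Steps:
b = -4
x = -3 (x = (-8 + 34) - 29 = 26 - 29 = -3)
(x*(0*(-13)))*b = -0*(-13)*(-4) = -3*0*(-4) = 0*(-4) = 0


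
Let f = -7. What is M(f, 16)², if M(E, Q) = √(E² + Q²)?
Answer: 305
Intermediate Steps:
M(f, 16)² = (√((-7)² + 16²))² = (√(49 + 256))² = (√305)² = 305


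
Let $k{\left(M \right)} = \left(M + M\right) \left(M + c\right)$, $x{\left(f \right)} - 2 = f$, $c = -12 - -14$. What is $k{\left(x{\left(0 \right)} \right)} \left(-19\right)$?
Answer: $-304$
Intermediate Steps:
$c = 2$ ($c = -12 + 14 = 2$)
$x{\left(f \right)} = 2 + f$
$k{\left(M \right)} = 2 M \left(2 + M\right)$ ($k{\left(M \right)} = \left(M + M\right) \left(M + 2\right) = 2 M \left(2 + M\right)$)
$k{\left(x{\left(0 \right)} \right)} \left(-19\right) = 2 \left(2 + 0\right) \left(2 + \left(2 + 0\right)\right) \left(-19\right) = 2 \cdot 2 \left(2 + 2\right) \left(-19\right) = 2 \cdot 2 \cdot 4 \left(-19\right) = 16 \left(-19\right) = -304$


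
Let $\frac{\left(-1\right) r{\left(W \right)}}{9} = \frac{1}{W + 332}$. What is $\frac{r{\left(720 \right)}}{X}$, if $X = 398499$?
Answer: $- \frac{3}{139740316} \approx -2.1468 \cdot 10^{-8}$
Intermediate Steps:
$r{\left(W \right)} = - \frac{9}{332 + W}$ ($r{\left(W \right)} = - \frac{9}{W + 332} = - \frac{9}{332 + W}$)
$\frac{r{\left(720 \right)}}{X} = \frac{\left(-9\right) \frac{1}{332 + 720}}{398499} = - \frac{9}{1052} \cdot \frac{1}{398499} = \left(-9\right) \frac{1}{1052} \cdot \frac{1}{398499} = \left(- \frac{9}{1052}\right) \frac{1}{398499} = - \frac{3}{139740316}$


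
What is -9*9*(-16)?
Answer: 1296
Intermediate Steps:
-9*9*(-16) = -81*(-16) = 1296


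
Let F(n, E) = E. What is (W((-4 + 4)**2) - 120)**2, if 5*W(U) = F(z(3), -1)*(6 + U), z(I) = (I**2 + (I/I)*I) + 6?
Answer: 367236/25 ≈ 14689.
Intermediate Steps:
z(I) = 6 + I + I**2 (z(I) = (I**2 + 1*I) + 6 = (I**2 + I) + 6 = (I + I**2) + 6 = 6 + I + I**2)
W(U) = -6/5 - U/5 (W(U) = (-(6 + U))/5 = (-6 - U)/5 = -6/5 - U/5)
(W((-4 + 4)**2) - 120)**2 = ((-6/5 - (-4 + 4)**2/5) - 120)**2 = ((-6/5 - 1/5*0**2) - 120)**2 = ((-6/5 - 1/5*0) - 120)**2 = ((-6/5 + 0) - 120)**2 = (-6/5 - 120)**2 = (-606/5)**2 = 367236/25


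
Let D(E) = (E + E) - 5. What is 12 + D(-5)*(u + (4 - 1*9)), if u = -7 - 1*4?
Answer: 252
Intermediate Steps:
u = -11 (u = -7 - 4 = -11)
D(E) = -5 + 2*E (D(E) = 2*E - 5 = -5 + 2*E)
12 + D(-5)*(u + (4 - 1*9)) = 12 + (-5 + 2*(-5))*(-11 + (4 - 1*9)) = 12 + (-5 - 10)*(-11 + (4 - 9)) = 12 - 15*(-11 - 5) = 12 - 15*(-16) = 12 + 240 = 252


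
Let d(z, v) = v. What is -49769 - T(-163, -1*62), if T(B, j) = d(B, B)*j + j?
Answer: -59813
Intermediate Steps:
T(B, j) = j + B*j (T(B, j) = B*j + j = j + B*j)
-49769 - T(-163, -1*62) = -49769 - (-1*62)*(1 - 163) = -49769 - (-62)*(-162) = -49769 - 1*10044 = -49769 - 10044 = -59813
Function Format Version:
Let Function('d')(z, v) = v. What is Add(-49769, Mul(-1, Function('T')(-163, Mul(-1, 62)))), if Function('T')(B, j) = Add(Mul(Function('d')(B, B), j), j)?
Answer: -59813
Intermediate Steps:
Function('T')(B, j) = Add(j, Mul(B, j)) (Function('T')(B, j) = Add(Mul(B, j), j) = Add(j, Mul(B, j)))
Add(-49769, Mul(-1, Function('T')(-163, Mul(-1, 62)))) = Add(-49769, Mul(-1, Mul(Mul(-1, 62), Add(1, -163)))) = Add(-49769, Mul(-1, Mul(-62, -162))) = Add(-49769, Mul(-1, 10044)) = Add(-49769, -10044) = -59813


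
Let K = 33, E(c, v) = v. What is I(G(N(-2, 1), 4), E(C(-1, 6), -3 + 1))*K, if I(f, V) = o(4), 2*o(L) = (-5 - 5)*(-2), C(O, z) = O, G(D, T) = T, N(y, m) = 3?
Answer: 330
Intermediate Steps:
o(L) = 10 (o(L) = ((-5 - 5)*(-2))/2 = (-10*(-2))/2 = (1/2)*20 = 10)
I(f, V) = 10
I(G(N(-2, 1), 4), E(C(-1, 6), -3 + 1))*K = 10*33 = 330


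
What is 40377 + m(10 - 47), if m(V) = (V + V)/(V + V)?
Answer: 40378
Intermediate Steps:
m(V) = 1 (m(V) = (2*V)/((2*V)) = (2*V)*(1/(2*V)) = 1)
40377 + m(10 - 47) = 40377 + 1 = 40378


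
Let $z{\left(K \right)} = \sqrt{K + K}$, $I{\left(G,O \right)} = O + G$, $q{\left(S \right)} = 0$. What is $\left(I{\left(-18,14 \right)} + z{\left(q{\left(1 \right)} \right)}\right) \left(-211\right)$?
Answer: $844$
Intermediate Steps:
$I{\left(G,O \right)} = G + O$
$z{\left(K \right)} = \sqrt{2} \sqrt{K}$ ($z{\left(K \right)} = \sqrt{2 K} = \sqrt{2} \sqrt{K}$)
$\left(I{\left(-18,14 \right)} + z{\left(q{\left(1 \right)} \right)}\right) \left(-211\right) = \left(\left(-18 + 14\right) + \sqrt{2} \sqrt{0}\right) \left(-211\right) = \left(-4 + \sqrt{2} \cdot 0\right) \left(-211\right) = \left(-4 + 0\right) \left(-211\right) = \left(-4\right) \left(-211\right) = 844$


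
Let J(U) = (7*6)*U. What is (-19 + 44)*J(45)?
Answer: 47250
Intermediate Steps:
J(U) = 42*U
(-19 + 44)*J(45) = (-19 + 44)*(42*45) = 25*1890 = 47250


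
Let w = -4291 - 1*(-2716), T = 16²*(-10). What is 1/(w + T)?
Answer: -1/4135 ≈ -0.00024184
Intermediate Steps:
T = -2560 (T = 256*(-10) = -2560)
w = -1575 (w = -4291 + 2716 = -1575)
1/(w + T) = 1/(-1575 - 2560) = 1/(-4135) = -1/4135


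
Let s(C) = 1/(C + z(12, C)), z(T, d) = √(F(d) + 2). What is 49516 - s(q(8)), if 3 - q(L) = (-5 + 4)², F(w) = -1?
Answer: 148547/3 ≈ 49516.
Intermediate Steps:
z(T, d) = 1 (z(T, d) = √(-1 + 2) = √1 = 1)
q(L) = 2 (q(L) = 3 - (-5 + 4)² = 3 - 1*(-1)² = 3 - 1*1 = 3 - 1 = 2)
s(C) = 1/(1 + C) (s(C) = 1/(C + 1) = 1/(1 + C))
49516 - s(q(8)) = 49516 - 1/(1 + 2) = 49516 - 1/3 = 49516 - 1*⅓ = 49516 - ⅓ = 148547/3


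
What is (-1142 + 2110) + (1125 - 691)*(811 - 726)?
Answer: 37858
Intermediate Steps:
(-1142 + 2110) + (1125 - 691)*(811 - 726) = 968 + 434*85 = 968 + 36890 = 37858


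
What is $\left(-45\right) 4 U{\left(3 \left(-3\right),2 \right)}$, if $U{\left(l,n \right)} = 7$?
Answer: $-1260$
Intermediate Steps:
$\left(-45\right) 4 U{\left(3 \left(-3\right),2 \right)} = \left(-45\right) 4 \cdot 7 = \left(-180\right) 7 = -1260$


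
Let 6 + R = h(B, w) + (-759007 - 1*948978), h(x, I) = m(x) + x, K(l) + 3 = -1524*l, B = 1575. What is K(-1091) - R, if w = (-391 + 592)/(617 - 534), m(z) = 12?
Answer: 3369085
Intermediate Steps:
K(l) = -3 - 1524*l
w = 201/83 ≈ 2.4217
h(x, I) = 12 + x
R = -1706404 (R = -6 + ((12 + 1575) + (-759007 - 1*948978)) = -6 + (1587 + (-759007 - 948978)) = -6 + (1587 - 1707985) = -6 - 1706398 = -1706404)
K(-1091) - R = (-3 - 1524*(-1091)) - 1*(-1706404) = (-3 + 1662684) + 1706404 = 1662681 + 1706404 = 3369085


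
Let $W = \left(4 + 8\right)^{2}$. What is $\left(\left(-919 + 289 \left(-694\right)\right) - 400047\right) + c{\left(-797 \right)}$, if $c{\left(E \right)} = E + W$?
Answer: $-602185$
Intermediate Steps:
$W = 144$ ($W = 12^{2} = 144$)
$c{\left(E \right)} = 144 + E$ ($c{\left(E \right)} = E + 144 = 144 + E$)
$\left(\left(-919 + 289 \left(-694\right)\right) - 400047\right) + c{\left(-797 \right)} = \left(\left(-919 + 289 \left(-694\right)\right) - 400047\right) + \left(144 - 797\right) = \left(\left(-919 - 200566\right) - 400047\right) - 653 = \left(-201485 - 400047\right) - 653 = -601532 - 653 = -602185$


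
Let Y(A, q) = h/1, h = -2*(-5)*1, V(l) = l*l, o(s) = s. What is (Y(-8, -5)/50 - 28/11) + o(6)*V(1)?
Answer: 201/55 ≈ 3.6545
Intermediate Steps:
V(l) = l**2
h = 10 (h = 10*1 = 10)
Y(A, q) = 10 (Y(A, q) = 10/1 = 10*1 = 10)
(Y(-8, -5)/50 - 28/11) + o(6)*V(1) = (10/50 - 28/11) + 6*1**2 = (10*(1/50) - 28*1/11) + 6*1 = (1/5 - 28/11) + 6 = -129/55 + 6 = 201/55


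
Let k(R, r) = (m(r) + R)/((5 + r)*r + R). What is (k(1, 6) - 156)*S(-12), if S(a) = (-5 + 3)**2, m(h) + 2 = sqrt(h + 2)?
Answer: -41812/67 + 8*sqrt(2)/67 ≈ -623.89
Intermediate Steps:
m(h) = -2 + sqrt(2 + h) (m(h) = -2 + sqrt(h + 2) = -2 + sqrt(2 + h))
S(a) = 4 (S(a) = (-2)**2 = 4)
k(R, r) = (-2 + R + sqrt(2 + r))/(R + r*(5 + r)) (k(R, r) = ((-2 + sqrt(2 + r)) + R)/((5 + r)*r + R) = (-2 + R + sqrt(2 + r))/(r*(5 + r) + R) = (-2 + R + sqrt(2 + r))/(R + r*(5 + r)))
(k(1, 6) - 156)*S(-12) = ((-2 + 1 + sqrt(2 + 6))/(1 + 6**2 + 5*6) - 156)*4 = ((-2 + 1 + sqrt(8))/(1 + 36 + 30) - 156)*4 = ((-2 + 1 + 2*sqrt(2))/67 - 156)*4 = ((-1 + 2*sqrt(2))/67 - 156)*4 = ((-1/67 + 2*sqrt(2)/67) - 156)*4 = (-10453/67 + 2*sqrt(2)/67)*4 = -41812/67 + 8*sqrt(2)/67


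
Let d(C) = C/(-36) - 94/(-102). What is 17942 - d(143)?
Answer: 10982371/612 ≈ 17945.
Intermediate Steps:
d(C) = 47/51 - C/36 (d(C) = C*(-1/36) - 94*(-1/102) = -C/36 + 47/51 = 47/51 - C/36)
17942 - d(143) = 17942 - (47/51 - 1/36*143) = 17942 - (47/51 - 143/36) = 17942 - 1*(-1867/612) = 17942 + 1867/612 = 10982371/612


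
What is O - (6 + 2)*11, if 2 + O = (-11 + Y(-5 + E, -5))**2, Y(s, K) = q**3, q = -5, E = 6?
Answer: 18406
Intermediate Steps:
Y(s, K) = -125 (Y(s, K) = (-5)**3 = -125)
O = 18494 (O = -2 + (-11 - 125)**2 = -2 + (-136)**2 = -2 + 18496 = 18494)
O - (6 + 2)*11 = 18494 - (6 + 2)*11 = 18494 - 8*11 = 18494 - 1*88 = 18494 - 88 = 18406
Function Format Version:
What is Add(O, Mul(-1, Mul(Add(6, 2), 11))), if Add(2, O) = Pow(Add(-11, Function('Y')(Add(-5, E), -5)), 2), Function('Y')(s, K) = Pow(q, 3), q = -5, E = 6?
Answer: 18406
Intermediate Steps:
Function('Y')(s, K) = -125 (Function('Y')(s, K) = Pow(-5, 3) = -125)
O = 18494 (O = Add(-2, Pow(Add(-11, -125), 2)) = Add(-2, Pow(-136, 2)) = Add(-2, 18496) = 18494)
Add(O, Mul(-1, Mul(Add(6, 2), 11))) = Add(18494, Mul(-1, Mul(Add(6, 2), 11))) = Add(18494, Mul(-1, Mul(8, 11))) = Add(18494, Mul(-1, 88)) = Add(18494, -88) = 18406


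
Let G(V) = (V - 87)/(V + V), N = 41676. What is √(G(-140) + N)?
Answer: √816865490/140 ≈ 204.15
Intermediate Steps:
G(V) = (-87 + V)/(2*V) (G(V) = (-87 + V)/((2*V)) = (-87 + V)*(1/(2*V)) = (-87 + V)/(2*V))
√(G(-140) + N) = √((½)*(-87 - 140)/(-140) + 41676) = √((½)*(-1/140)*(-227) + 41676) = √(227/280 + 41676) = √(11669507/280) = √816865490/140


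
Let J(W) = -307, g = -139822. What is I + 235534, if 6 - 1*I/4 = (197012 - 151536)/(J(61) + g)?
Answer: 33008688886/140129 ≈ 2.3556e+5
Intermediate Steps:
I = 3545000/140129 (I = 24 - 4*(197012 - 151536)/(-307 - 139822) = 24 - 181904/(-140129) = 24 - 181904*(-1)/140129 = 24 - 4*(-45476/140129) = 24 + 181904/140129 = 3545000/140129 ≈ 25.298)
I + 235534 = 3545000/140129 + 235534 = 33008688886/140129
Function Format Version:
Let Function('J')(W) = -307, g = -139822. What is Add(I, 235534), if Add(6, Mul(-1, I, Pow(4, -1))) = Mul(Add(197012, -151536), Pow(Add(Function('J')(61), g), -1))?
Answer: Rational(33008688886, 140129) ≈ 2.3556e+5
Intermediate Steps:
I = Rational(3545000, 140129) (I = Add(24, Mul(-4, Mul(Add(197012, -151536), Pow(Add(-307, -139822), -1)))) = Add(24, Mul(-4, Mul(45476, Pow(-140129, -1)))) = Add(24, Mul(-4, Mul(45476, Rational(-1, 140129)))) = Add(24, Mul(-4, Rational(-45476, 140129))) = Add(24, Rational(181904, 140129)) = Rational(3545000, 140129) ≈ 25.298)
Add(I, 235534) = Add(Rational(3545000, 140129), 235534) = Rational(33008688886, 140129)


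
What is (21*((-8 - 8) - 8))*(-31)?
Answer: 15624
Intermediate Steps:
(21*((-8 - 8) - 8))*(-31) = (21*(-16 - 8))*(-31) = (21*(-24))*(-31) = -504*(-31) = 15624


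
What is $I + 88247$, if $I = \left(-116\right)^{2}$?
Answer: $101703$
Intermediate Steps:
$I = 13456$
$I + 88247 = 13456 + 88247 = 101703$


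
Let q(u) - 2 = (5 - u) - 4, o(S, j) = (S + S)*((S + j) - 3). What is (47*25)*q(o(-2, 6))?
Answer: 8225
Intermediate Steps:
o(S, j) = 2*S*(-3 + S + j) (o(S, j) = (2*S)*(-3 + S + j) = 2*S*(-3 + S + j))
q(u) = 3 - u (q(u) = 2 + ((5 - u) - 4) = 2 + (1 - u) = 3 - u)
(47*25)*q(o(-2, 6)) = (47*25)*(3 - 2*(-2)*(-3 - 2 + 6)) = 1175*(3 - 2*(-2)) = 1175*(3 - 1*(-4)) = 1175*(3 + 4) = 1175*7 = 8225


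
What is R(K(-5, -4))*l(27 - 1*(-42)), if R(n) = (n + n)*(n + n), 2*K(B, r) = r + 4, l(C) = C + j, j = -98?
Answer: 0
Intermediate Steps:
l(C) = -98 + C (l(C) = C - 98 = -98 + C)
K(B, r) = 2 + r/2 (K(B, r) = (r + 4)/2 = (4 + r)/2 = 2 + r/2)
R(n) = 4*n² (R(n) = (2*n)*(2*n) = 4*n²)
R(K(-5, -4))*l(27 - 1*(-42)) = (4*(2 + (½)*(-4))²)*(-98 + (27 - 1*(-42))) = (4*(2 - 2)²)*(-98 + (27 + 42)) = (4*0²)*(-98 + 69) = (4*0)*(-29) = 0*(-29) = 0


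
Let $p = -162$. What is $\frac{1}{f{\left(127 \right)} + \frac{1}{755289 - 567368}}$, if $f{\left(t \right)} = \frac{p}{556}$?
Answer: $- \frac{52242038}{15221323} \approx -3.4322$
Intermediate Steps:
$f{\left(t \right)} = - \frac{81}{278}$ ($f{\left(t \right)} = - \frac{162}{556} = \left(-162\right) \frac{1}{556} = - \frac{81}{278}$)
$\frac{1}{f{\left(127 \right)} + \frac{1}{755289 - 567368}} = \frac{1}{- \frac{81}{278} + \frac{1}{755289 - 567368}} = \frac{1}{- \frac{81}{278} + \frac{1}{187921}} = \frac{1}{- \frac{15221323}{52242038}} = - \frac{52242038}{15221323}$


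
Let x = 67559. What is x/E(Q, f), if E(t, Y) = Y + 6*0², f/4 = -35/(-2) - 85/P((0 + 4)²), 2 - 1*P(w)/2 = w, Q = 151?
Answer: 472913/575 ≈ 822.46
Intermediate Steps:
P(w) = 4 - 2*w
f = 575/7 (f = 4*(-35/(-2) - 85/(4 - 2*(0 + 4)²)) = 4*(-35*(-½) - 85/(4 - 2*4²)) = 4*(35/2 - 85/(4 - 2*16)) = 4*(35/2 - 85/(4 - 32)) = 4*(35/2 - 85/(-28)) = 4*(35/2 - 85*(-1/28)) = 4*(35/2 + 85/28) = 4*(575/28) = 575/7 ≈ 82.143)
E(t, Y) = Y (E(t, Y) = Y + 6*0 = Y + 0 = Y)
x/E(Q, f) = 67559/(575/7) = 67559*(7/575) = 472913/575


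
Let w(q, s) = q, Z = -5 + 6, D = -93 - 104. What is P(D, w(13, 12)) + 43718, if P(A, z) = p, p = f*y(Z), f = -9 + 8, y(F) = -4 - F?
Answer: 43723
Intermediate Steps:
D = -197
Z = 1
f = -1
p = 5 (p = -(-4 - 1*1) = -(-4 - 1) = -1*(-5) = 5)
P(A, z) = 5
P(D, w(13, 12)) + 43718 = 5 + 43718 = 43723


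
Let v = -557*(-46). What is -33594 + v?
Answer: -7972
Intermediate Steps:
v = 25622
-33594 + v = -33594 + 25622 = -7972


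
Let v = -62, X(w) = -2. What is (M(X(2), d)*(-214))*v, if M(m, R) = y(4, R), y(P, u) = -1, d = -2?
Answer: -13268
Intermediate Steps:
M(m, R) = -1
(M(X(2), d)*(-214))*v = -1*(-214)*(-62) = 214*(-62) = -13268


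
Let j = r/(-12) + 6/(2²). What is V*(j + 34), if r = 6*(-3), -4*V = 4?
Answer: -37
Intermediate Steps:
V = -1 (V = -¼*4 = -1)
r = -18
j = 3 (j = -18/(-12) + 6/(2²) = -18*(-1/12) + 6/4 = 3/2 + 6*(¼) = 3/2 + 3/2 = 3)
V*(j + 34) = -(3 + 34) = -1*37 = -37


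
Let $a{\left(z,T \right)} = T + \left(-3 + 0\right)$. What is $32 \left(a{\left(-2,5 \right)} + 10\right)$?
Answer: $384$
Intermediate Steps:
$a{\left(z,T \right)} = -3 + T$ ($a{\left(z,T \right)} = T - 3 = -3 + T$)
$32 \left(a{\left(-2,5 \right)} + 10\right) = 32 \left(\left(-3 + 5\right) + 10\right) = 32 \left(2 + 10\right) = 32 \cdot 12 = 384$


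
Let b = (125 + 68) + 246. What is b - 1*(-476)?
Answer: 915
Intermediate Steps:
b = 439 (b = 193 + 246 = 439)
b - 1*(-476) = 439 - 1*(-476) = 439 + 476 = 915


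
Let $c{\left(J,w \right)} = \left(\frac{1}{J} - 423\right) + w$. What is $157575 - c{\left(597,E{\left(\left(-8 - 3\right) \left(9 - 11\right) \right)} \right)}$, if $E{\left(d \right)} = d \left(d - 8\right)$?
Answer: $\frac{94140929}{597} \approx 1.5769 \cdot 10^{5}$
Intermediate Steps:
$E{\left(d \right)} = d \left(-8 + d\right)$
$c{\left(J,w \right)} = -423 + w + \frac{1}{J}$ ($c{\left(J,w \right)} = \left(-423 + \frac{1}{J}\right) + w = -423 + w + \frac{1}{J}$)
$157575 - c{\left(597,E{\left(\left(-8 - 3\right) \left(9 - 11\right) \right)} \right)} = 157575 - \left(-423 + \left(-8 - 3\right) \left(9 - 11\right) \left(-8 + \left(-8 - 3\right) \left(9 - 11\right)\right) + \frac{1}{597}\right) = 157575 - \left(-423 + \left(-11\right) \left(-2\right) \left(-8 - -22\right) + \frac{1}{597}\right) = 157575 - \left(-423 + 22 \left(-8 + 22\right) + \frac{1}{597}\right) = 157575 - \left(-423 + 22 \cdot 14 + \frac{1}{597}\right) = 157575 - \left(-423 + 308 + \frac{1}{597}\right) = 157575 - - \frac{68654}{597} = 157575 + \frac{68654}{597} = \frac{94140929}{597}$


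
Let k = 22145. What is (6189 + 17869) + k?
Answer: 46203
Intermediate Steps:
(6189 + 17869) + k = (6189 + 17869) + 22145 = 24058 + 22145 = 46203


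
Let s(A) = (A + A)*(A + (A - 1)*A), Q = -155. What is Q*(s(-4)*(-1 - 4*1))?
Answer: -99200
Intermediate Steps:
s(A) = 2*A*(A + A*(-1 + A)) (s(A) = (2*A)*(A + (-1 + A)*A) = (2*A)*(A + A*(-1 + A)) = 2*A*(A + A*(-1 + A)))
Q*(s(-4)*(-1 - 4*1)) = -155*2*(-4)³*(-1 - 4*1) = -155*2*(-64)*(-1 - 4) = -(-19840)*(-5) = -155*640 = -99200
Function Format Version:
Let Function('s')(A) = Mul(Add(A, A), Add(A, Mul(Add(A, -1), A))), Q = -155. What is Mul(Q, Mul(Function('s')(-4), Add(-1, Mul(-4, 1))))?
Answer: -99200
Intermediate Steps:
Function('s')(A) = Mul(2, A, Add(A, Mul(A, Add(-1, A)))) (Function('s')(A) = Mul(Mul(2, A), Add(A, Mul(Add(-1, A), A))) = Mul(Mul(2, A), Add(A, Mul(A, Add(-1, A)))) = Mul(2, A, Add(A, Mul(A, Add(-1, A)))))
Mul(Q, Mul(Function('s')(-4), Add(-1, Mul(-4, 1)))) = Mul(-155, Mul(Mul(2, Pow(-4, 3)), Add(-1, Mul(-4, 1)))) = Mul(-155, Mul(Mul(2, -64), Add(-1, -4))) = Mul(-155, Mul(-128, -5)) = Mul(-155, 640) = -99200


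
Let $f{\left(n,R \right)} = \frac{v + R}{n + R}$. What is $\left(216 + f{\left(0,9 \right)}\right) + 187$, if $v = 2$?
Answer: $\frac{3638}{9} \approx 404.22$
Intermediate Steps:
$f{\left(n,R \right)} = \frac{2 + R}{R + n}$ ($f{\left(n,R \right)} = \frac{2 + R}{n + R} = \frac{2 + R}{R + n}$)
$\left(216 + f{\left(0,9 \right)}\right) + 187 = \left(216 + \frac{2 + 9}{9 + 0}\right) + 187 = \left(216 + \frac{1}{9} \cdot 11\right) + 187 = \left(216 + \frac{11}{9}\right) + 187 = \frac{1955}{9} + 187 = \frac{3638}{9}$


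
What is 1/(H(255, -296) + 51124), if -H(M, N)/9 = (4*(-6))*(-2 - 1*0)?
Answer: 1/50692 ≈ 1.9727e-5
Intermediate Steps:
H(M, N) = -432 (H(M, N) = -9*4*(-6)*(-2 - 1*0) = -(-216)*(-2 + 0) = -(-216)*(-2) = -9*48 = -432)
1/(H(255, -296) + 51124) = 1/(-432 + 51124) = 1/50692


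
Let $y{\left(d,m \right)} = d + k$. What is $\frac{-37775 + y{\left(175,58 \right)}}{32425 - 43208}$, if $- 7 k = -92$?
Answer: $\frac{263108}{75481} \approx 3.4858$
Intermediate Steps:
$k = \frac{92}{7}$ ($k = \left(- \frac{1}{7}\right) \left(-92\right) = \frac{92}{7} \approx 13.143$)
$y{\left(d,m \right)} = \frac{92}{7} + d$ ($y{\left(d,m \right)} = d + \frac{92}{7} = \frac{92}{7} + d$)
$\frac{-37775 + y{\left(175,58 \right)}}{32425 - 43208} = \frac{-37775 + \left(\frac{92}{7} + 175\right)}{32425 - 43208} = \frac{-37775 + \frac{1317}{7}}{-10783} = \left(- \frac{263108}{7}\right) \left(- \frac{1}{10783}\right) = \frac{263108}{75481}$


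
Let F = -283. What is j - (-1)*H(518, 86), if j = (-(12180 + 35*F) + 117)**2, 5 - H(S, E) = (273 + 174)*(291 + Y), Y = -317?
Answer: 4668591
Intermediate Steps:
H(S, E) = 11627 (H(S, E) = 5 - (273 + 174)*(291 - 317) = 5 - 447*(-26) = 5 - 1*(-11622) = 5 + 11622 = 11627)
j = 4656964 (j = (-35/(1/(348 - 283)) + 117)**2 = (-35/(1/65) + 117)**2 = (-35/1/65 + 117)**2 = (-35*65 + 117)**2 = (-2275 + 117)**2 = (-2158)**2 = 4656964)
j - (-1)*H(518, 86) = 4656964 - (-1)*11627 = 4656964 - 1*(-11627) = 4656964 + 11627 = 4668591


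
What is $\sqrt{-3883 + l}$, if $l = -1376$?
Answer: $i \sqrt{5259} \approx 72.519 i$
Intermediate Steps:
$\sqrt{-3883 + l} = \sqrt{-3883 - 1376} = \sqrt{-5259} = i \sqrt{5259}$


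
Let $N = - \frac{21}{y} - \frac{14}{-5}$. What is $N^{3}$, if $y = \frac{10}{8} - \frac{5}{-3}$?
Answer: $- \frac{10648}{125} \approx -85.184$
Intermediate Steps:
$y = \frac{35}{12}$ ($y = 10 \cdot \frac{1}{8} - - \frac{5}{3} = \frac{5}{4} + \frac{5}{3} = \frac{35}{12} \approx 2.9167$)
$N = - \frac{22}{5}$ ($N = - \frac{21}{\frac{35}{12}} - \frac{14}{-5} = \left(-21\right) \frac{12}{35} - - \frac{14}{5} = - \frac{36}{5} + \frac{14}{5} = - \frac{22}{5} \approx -4.4$)
$N^{3} = \left(- \frac{22}{5}\right)^{3} = - \frac{10648}{125}$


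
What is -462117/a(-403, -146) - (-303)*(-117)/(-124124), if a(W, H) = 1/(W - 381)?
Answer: 3459237805671/9548 ≈ 3.6230e+8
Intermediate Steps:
a(W, H) = 1/(-381 + W)
-462117/a(-403, -146) - (-303)*(-117)/(-124124) = -462117/(1/(-381 - 403)) - (-303)*(-117)/(-124124) = -462117/(1/(-784)) - 1*35451*(-1/124124) = -462117/(-1/784) - 35451*(-1/124124) = -462117*(-784) + 2727/9548 = 362299728 + 2727/9548 = 3459237805671/9548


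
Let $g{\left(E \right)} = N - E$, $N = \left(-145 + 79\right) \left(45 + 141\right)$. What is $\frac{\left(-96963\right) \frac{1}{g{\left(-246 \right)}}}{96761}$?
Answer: $\frac{32321}{388011610} \approx 8.3299 \cdot 10^{-5}$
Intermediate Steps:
$N = -12276$ ($N = \left(-66\right) 186 = -12276$)
$g{\left(E \right)} = -12276 - E$
$\frac{\left(-96963\right) \frac{1}{g{\left(-246 \right)}}}{96761} = \frac{\left(-96963\right) \frac{1}{-12276 - -246}}{96761} = - \frac{96963}{-12276 + 246} \cdot \frac{1}{96761} = - \frac{96963}{-12030} \cdot \frac{1}{96761} = \left(-96963\right) \left(- \frac{1}{12030}\right) \frac{1}{96761} = \frac{32321}{4010} \cdot \frac{1}{96761} = \frac{32321}{388011610}$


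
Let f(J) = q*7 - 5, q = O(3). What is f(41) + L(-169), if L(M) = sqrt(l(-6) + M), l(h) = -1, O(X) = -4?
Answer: -33 + I*sqrt(170) ≈ -33.0 + 13.038*I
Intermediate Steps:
q = -4
f(J) = -33 (f(J) = -4*7 - 5 = -28 - 5 = -33)
L(M) = sqrt(-1 + M)
f(41) + L(-169) = -33 + sqrt(-1 - 169) = -33 + sqrt(-170) = -33 + I*sqrt(170)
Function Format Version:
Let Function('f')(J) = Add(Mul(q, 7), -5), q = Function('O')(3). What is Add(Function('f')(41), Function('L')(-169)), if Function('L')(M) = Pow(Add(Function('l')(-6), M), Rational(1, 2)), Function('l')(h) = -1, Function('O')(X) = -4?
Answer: Add(-33, Mul(I, Pow(170, Rational(1, 2)))) ≈ Add(-33.000, Mul(13.038, I))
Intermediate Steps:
q = -4
Function('f')(J) = -33 (Function('f')(J) = Add(Mul(-4, 7), -5) = Add(-28, -5) = -33)
Function('L')(M) = Pow(Add(-1, M), Rational(1, 2))
Add(Function('f')(41), Function('L')(-169)) = Add(-33, Pow(Add(-1, -169), Rational(1, 2))) = Add(-33, Pow(-170, Rational(1, 2))) = Add(-33, Mul(I, Pow(170, Rational(1, 2))))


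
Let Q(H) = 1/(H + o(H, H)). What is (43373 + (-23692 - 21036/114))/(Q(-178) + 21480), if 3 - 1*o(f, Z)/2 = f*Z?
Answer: 23537312820/25931944781 ≈ 0.90766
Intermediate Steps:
o(f, Z) = 6 - 2*Z*f (o(f, Z) = 6 - 2*f*Z = 6 - 2*Z*f)
Q(H) = 1/(6 + H - 2*H**2) (Q(H) = 1/(H + (6 - 2*H*H)) = 1/(H + (6 - 2*H**2)) = 1/(6 + H - 2*H**2))
(43373 + (-23692 - 21036/114))/(Q(-178) + 21480) = (43373 + (-23692 - 21036/114))/(1/(6 - 178 - 2*(-178)**2) + 21480) = (43373 + (-23692 - 21036*1/114))/(1/(6 - 178 - 2*31684) + 21480) = (43373 + (-23692 - 3506/19))/(1/(6 - 178 - 63368) + 21480) = (43373 - 453654/19)/(1/(-63540) + 21480) = 370433/(19*(-1/63540 + 21480)) = 370433/(19*(1364839199/63540)) = (370433/19)*(63540/1364839199) = 23537312820/25931944781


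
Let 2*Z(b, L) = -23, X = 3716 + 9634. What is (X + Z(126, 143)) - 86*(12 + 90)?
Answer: 9133/2 ≈ 4566.5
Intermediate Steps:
X = 13350
Z(b, L) = -23/2 (Z(b, L) = (1/2)*(-23) = -23/2)
(X + Z(126, 143)) - 86*(12 + 90) = (13350 - 23/2) - 86*(12 + 90) = 26677/2 - 86*102 = 26677/2 - 8772 = 9133/2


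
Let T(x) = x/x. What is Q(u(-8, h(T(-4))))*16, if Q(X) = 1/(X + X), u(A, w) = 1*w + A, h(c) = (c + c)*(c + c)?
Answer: -2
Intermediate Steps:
T(x) = 1
h(c) = 4*c**2 (h(c) = (2*c)*(2*c) = 4*c**2)
u(A, w) = A + w (u(A, w) = w + A = A + w)
Q(X) = 1/(2*X)
Q(u(-8, h(T(-4))))*16 = (1/(2*(-8 + 4*1**2)))*16 = (1/(2*(-8 + 4*1)))*16 = (1/(2*(-8 + 4)))*16 = ((1/2)/(-4))*16 = ((1/2)*(-1/4))*16 = -1/8*16 = -2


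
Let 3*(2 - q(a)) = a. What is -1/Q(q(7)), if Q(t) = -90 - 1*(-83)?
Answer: ⅐ ≈ 0.14286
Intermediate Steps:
q(a) = 2 - a/3
Q(t) = -7 (Q(t) = -90 + 83 = -7)
-1/Q(q(7)) = -1/(-7) = -1*(-⅐) = ⅐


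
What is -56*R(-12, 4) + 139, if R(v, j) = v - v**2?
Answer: 8875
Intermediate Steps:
-56*R(-12, 4) + 139 = -(-672)*(1 - 1*(-12)) + 139 = -(-672)*(1 + 12) + 139 = -(-672)*13 + 139 = -56*(-156) + 139 = 8736 + 139 = 8875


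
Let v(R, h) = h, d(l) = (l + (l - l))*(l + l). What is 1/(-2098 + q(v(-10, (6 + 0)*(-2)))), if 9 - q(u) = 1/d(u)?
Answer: -288/601633 ≈ -0.00047870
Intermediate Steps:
d(l) = 2*l² (d(l) = (l + 0)*(2*l) = l*(2*l) = 2*l²)
q(u) = 9 - 1/(2*u²)
1/(-2098 + q(v(-10, (6 + 0)*(-2)))) = 1/(-2098 + (9 - 1/(4*(6 + 0)²)/2)) = 1/(-2098 + (9 - 1/(2*(6*(-2))²))) = 1/(-2098 + (9 - ½/(-12)²)) = 1/(-2098 + (9 - ½*1/144)) = 1/(-2098 + (9 - 1/288)) = 1/(-2098 + 2591/288) = 1/(-601633/288) = -288/601633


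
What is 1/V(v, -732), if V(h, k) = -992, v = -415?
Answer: -1/992 ≈ -0.0010081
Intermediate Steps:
1/V(v, -732) = 1/(-992) = -1/992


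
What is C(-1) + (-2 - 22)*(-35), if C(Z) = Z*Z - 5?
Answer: 836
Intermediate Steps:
C(Z) = -5 + Z² (C(Z) = Z² - 5 = -5 + Z²)
C(-1) + (-2 - 22)*(-35) = (-5 + (-1)²) + (-2 - 22)*(-35) = (-5 + 1) - 24*(-35) = -4 + 840 = 836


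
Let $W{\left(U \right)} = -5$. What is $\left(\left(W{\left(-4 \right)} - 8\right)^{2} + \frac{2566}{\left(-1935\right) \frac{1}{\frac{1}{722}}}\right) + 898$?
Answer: $\frac{745335562}{698535} \approx 1067.0$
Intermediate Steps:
$\left(\left(W{\left(-4 \right)} - 8\right)^{2} + \frac{2566}{\left(-1935\right) \frac{1}{\frac{1}{722}}}\right) + 898 = \left(\left(-5 - 8\right)^{2} + \frac{2566}{\left(-1935\right) \frac{1}{\frac{1}{722}}}\right) + 898 = \left(\left(-13\right)^{2} + \frac{2566}{\left(-1935\right) \frac{1}{\frac{1}{722}}}\right) + 898 = \left(169 + \frac{2566}{\left(-1935\right) 722}\right) + 898 = \left(169 + \frac{2566}{-1397070}\right) + 898 = \left(169 + 2566 \left(- \frac{1}{1397070}\right)\right) + 898 = \left(169 - \frac{1283}{698535}\right) + 898 = \frac{118051132}{698535} + 898 = \frac{745335562}{698535}$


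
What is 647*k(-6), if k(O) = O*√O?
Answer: -3882*I*√6 ≈ -9508.9*I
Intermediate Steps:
k(O) = O^(3/2)
647*k(-6) = 647*(-6)^(3/2) = 647*(-6*I*√6) = -3882*I*√6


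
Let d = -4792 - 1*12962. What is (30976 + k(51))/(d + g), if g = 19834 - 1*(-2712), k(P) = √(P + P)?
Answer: 3872/599 + √102/4792 ≈ 6.4662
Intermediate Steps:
k(P) = √2*√P (k(P) = √(2*P) = √2*√P)
g = 22546 (g = 19834 + 2712 = 22546)
d = -17754 (d = -4792 - 12962 = -17754)
(30976 + k(51))/(d + g) = (30976 + √2*√51)/(-17754 + 22546) = (30976 + √102)/4792 = (30976 + √102)*(1/4792) = 3872/599 + √102/4792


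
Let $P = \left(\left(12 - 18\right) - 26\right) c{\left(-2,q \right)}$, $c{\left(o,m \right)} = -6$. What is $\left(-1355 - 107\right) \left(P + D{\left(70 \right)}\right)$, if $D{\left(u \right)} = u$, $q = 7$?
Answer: $-383044$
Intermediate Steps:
$P = 192$ ($P = \left(\left(12 - 18\right) - 26\right) \left(-6\right) = \left(-6 - 26\right) \left(-6\right) = \left(-32\right) \left(-6\right) = 192$)
$\left(-1355 - 107\right) \left(P + D{\left(70 \right)}\right) = \left(-1355 - 107\right) \left(192 + 70\right) = \left(-1462\right) 262 = -383044$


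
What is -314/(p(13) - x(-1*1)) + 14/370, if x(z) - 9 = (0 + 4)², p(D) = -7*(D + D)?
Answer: 59539/38295 ≈ 1.5547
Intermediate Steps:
p(D) = -14*D
x(z) = 25 (x(z) = 9 + (0 + 4)² = 9 + 4² = 9 + 16 = 25)
-314/(p(13) - x(-1*1)) + 14/370 = -314/(-14*13 - 1*25) + 14/370 = -314/(-182 - 25) + 14*(1/370) = -314/(-207) + 7/185 = -314*(-1/207) + 7/185 = 314/207 + 7/185 = 59539/38295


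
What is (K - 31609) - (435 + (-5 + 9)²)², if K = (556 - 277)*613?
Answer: -63983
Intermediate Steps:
K = 171027 (K = 279*613 = 171027)
(K - 31609) - (435 + (-5 + 9)²)² = (171027 - 31609) - (435 + (-5 + 9)²)² = 139418 - (435 + 4²)² = 139418 - (435 + 16)² = 139418 - 1*451² = 139418 - 1*203401 = 139418 - 203401 = -63983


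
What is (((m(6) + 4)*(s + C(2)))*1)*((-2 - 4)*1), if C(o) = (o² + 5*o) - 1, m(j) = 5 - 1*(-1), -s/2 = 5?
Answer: -180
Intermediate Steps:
s = -10 (s = -2*5 = -10)
m(j) = 6 (m(j) = 5 + 1 = 6)
C(o) = -1 + o² + 5*o
(((m(6) + 4)*(s + C(2)))*1)*((-2 - 4)*1) = (((6 + 4)*(-10 + (-1 + 2² + 5*2)))*1)*((-2 - 4)*1) = ((10*(-10 + (-1 + 4 + 10)))*1)*(-6*1) = ((10*(-10 + 13))*1)*(-6) = ((10*3)*1)*(-6) = (30*1)*(-6) = 30*(-6) = -180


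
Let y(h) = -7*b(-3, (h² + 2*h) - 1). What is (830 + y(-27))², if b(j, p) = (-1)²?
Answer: 677329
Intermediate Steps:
b(j, p) = 1
y(h) = -7 (y(h) = -7*1 = -7)
(830 + y(-27))² = (830 - 7)² = 823² = 677329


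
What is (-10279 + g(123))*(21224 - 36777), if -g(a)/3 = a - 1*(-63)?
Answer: 168547861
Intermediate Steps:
g(a) = -189 - 3*a (g(a) = -3*(a - 1*(-63)) = -3*(a + 63) = -3*(63 + a) = -189 - 3*a)
(-10279 + g(123))*(21224 - 36777) = (-10279 + (-189 - 3*123))*(21224 - 36777) = (-10279 + (-189 - 369))*(-15553) = (-10279 - 558)*(-15553) = -10837*(-15553) = 168547861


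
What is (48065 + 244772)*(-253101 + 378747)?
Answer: 36793797702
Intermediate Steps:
(48065 + 244772)*(-253101 + 378747) = 292837*125646 = 36793797702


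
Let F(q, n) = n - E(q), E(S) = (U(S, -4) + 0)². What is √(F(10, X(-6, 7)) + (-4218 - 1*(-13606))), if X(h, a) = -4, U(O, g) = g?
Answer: 2*√2342 ≈ 96.788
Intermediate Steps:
E(S) = 16 (E(S) = (-4 + 0)² = (-4)² = 16)
F(q, n) = -16 + n (F(q, n) = n - 1*16 = n - 16 = -16 + n)
√(F(10, X(-6, 7)) + (-4218 - 1*(-13606))) = √((-16 - 4) + (-4218 - 1*(-13606))) = √(-20 + (-4218 + 13606)) = √(-20 + 9388) = √9368 = 2*√2342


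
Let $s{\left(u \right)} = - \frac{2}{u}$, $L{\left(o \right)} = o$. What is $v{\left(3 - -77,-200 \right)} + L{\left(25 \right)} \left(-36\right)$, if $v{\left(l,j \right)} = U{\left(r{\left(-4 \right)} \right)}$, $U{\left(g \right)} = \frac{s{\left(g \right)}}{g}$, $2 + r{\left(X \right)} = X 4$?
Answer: $- \frac{145801}{162} \approx -900.01$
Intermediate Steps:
$r{\left(X \right)} = -2 + 4 X$ ($r{\left(X \right)} = -2 + X 4 = -2 + 4 X$)
$U{\left(g \right)} = - \frac{2}{g^{2}}$ ($U{\left(g \right)} = \frac{\left(-2\right) \frac{1}{g}}{g} = - \frac{2}{g^{2}}$)
$v{\left(l,j \right)} = - \frac{1}{162}$ ($v{\left(l,j \right)} = - \frac{2}{\left(-2 + 4 \left(-4\right)\right)^{2}} = - \frac{2}{\left(-2 - 16\right)^{2}} = - \frac{2}{324} = \left(-2\right) \frac{1}{324} = - \frac{1}{162}$)
$v{\left(3 - -77,-200 \right)} + L{\left(25 \right)} \left(-36\right) = - \frac{1}{162} + 25 \left(-36\right) = - \frac{1}{162} - 900 = - \frac{145801}{162}$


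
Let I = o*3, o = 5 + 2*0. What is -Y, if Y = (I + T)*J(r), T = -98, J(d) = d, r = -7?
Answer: -581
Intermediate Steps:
o = 5 (o = 5 + 0 = 5)
I = 15 (I = 5*3 = 15)
Y = 581 (Y = (15 - 98)*(-7) = -83*(-7) = 581)
-Y = -1*581 = -581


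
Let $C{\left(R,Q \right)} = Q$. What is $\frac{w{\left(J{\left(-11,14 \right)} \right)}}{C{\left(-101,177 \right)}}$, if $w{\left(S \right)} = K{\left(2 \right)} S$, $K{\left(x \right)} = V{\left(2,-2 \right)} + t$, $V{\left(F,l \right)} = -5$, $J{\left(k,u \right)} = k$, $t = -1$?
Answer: $\frac{22}{59} \approx 0.37288$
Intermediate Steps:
$K{\left(x \right)} = -6$ ($K{\left(x \right)} = -5 - 1 = -6$)
$w{\left(S \right)} = - 6 S$
$\frac{w{\left(J{\left(-11,14 \right)} \right)}}{C{\left(-101,177 \right)}} = \frac{\left(-6\right) \left(-11\right)}{177} = 66 \cdot \frac{1}{177} = \frac{22}{59}$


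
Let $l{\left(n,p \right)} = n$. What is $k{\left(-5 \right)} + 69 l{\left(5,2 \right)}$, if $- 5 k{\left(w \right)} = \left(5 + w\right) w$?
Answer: $345$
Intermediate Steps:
$k{\left(w \right)} = - \frac{w \left(5 + w\right)}{5}$ ($k{\left(w \right)} = - \frac{\left(5 + w\right) w}{5} = - \frac{w \left(5 + w\right)}{5}$)
$k{\left(-5 \right)} + 69 l{\left(5,2 \right)} = \left(- \frac{1}{5}\right) \left(-5\right) \left(5 - 5\right) + 69 \cdot 5 = \left(- \frac{1}{5}\right) \left(-5\right) 0 + 345 = 0 + 345 = 345$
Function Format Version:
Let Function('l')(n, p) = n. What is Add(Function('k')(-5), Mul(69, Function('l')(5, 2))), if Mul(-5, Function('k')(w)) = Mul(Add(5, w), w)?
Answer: 345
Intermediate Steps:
Function('k')(w) = Mul(Rational(-1, 5), w, Add(5, w)) (Function('k')(w) = Mul(Rational(-1, 5), Mul(Add(5, w), w)) = Mul(Rational(-1, 5), Mul(w, Add(5, w))) = Mul(Rational(-1, 5), w, Add(5, w)))
Add(Function('k')(-5), Mul(69, Function('l')(5, 2))) = Add(Mul(Rational(-1, 5), -5, Add(5, -5)), Mul(69, 5)) = Add(Mul(Rational(-1, 5), -5, 0), 345) = Add(0, 345) = 345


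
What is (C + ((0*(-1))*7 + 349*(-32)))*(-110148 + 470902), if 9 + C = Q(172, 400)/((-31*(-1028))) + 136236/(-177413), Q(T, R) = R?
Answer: -183858756375046986/45595141 ≈ -4.0324e+9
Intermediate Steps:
C = -444796621/45595141 (C = -9 + (400/((-31*(-1028))) + 136236/(-177413)) = -9 + (400/31868 + 136236*(-1/177413)) = -9 + (400*(1/31868) - 136236/177413) = -9 + (100/7967 - 136236/177413) = -9 - 34440352/45595141 = -444796621/45595141 ≈ -9.7554)
(C + ((0*(-1))*7 + 349*(-32)))*(-110148 + 470902) = (-444796621/45595141 + ((0*(-1))*7 + 349*(-32)))*(-110148 + 470902) = (-444796621/45595141 + (0*7 - 11168))*360754 = (-444796621/45595141 + (0 - 11168))*360754 = (-444796621/45595141 - 11168)*360754 = -509651331309/45595141*360754 = -183858756375046986/45595141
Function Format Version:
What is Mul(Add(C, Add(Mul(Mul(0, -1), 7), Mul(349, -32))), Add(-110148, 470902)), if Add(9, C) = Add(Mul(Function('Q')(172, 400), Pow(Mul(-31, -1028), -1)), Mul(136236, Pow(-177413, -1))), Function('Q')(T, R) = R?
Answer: Rational(-183858756375046986, 45595141) ≈ -4.0324e+9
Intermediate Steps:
C = Rational(-444796621, 45595141) (C = Add(-9, Add(Mul(400, Pow(Mul(-31, -1028), -1)), Mul(136236, Pow(-177413, -1)))) = Add(-9, Add(Mul(400, Pow(31868, -1)), Mul(136236, Rational(-1, 177413)))) = Add(-9, Add(Mul(400, Rational(1, 31868)), Rational(-136236, 177413))) = Add(-9, Add(Rational(100, 7967), Rational(-136236, 177413))) = Add(-9, Rational(-34440352, 45595141)) = Rational(-444796621, 45595141) ≈ -9.7554)
Mul(Add(C, Add(Mul(Mul(0, -1), 7), Mul(349, -32))), Add(-110148, 470902)) = Mul(Add(Rational(-444796621, 45595141), Add(Mul(Mul(0, -1), 7), Mul(349, -32))), Add(-110148, 470902)) = Mul(Add(Rational(-444796621, 45595141), Add(Mul(0, 7), -11168)), 360754) = Mul(Add(Rational(-444796621, 45595141), Add(0, -11168)), 360754) = Mul(Add(Rational(-444796621, 45595141), -11168), 360754) = Mul(Rational(-509651331309, 45595141), 360754) = Rational(-183858756375046986, 45595141)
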